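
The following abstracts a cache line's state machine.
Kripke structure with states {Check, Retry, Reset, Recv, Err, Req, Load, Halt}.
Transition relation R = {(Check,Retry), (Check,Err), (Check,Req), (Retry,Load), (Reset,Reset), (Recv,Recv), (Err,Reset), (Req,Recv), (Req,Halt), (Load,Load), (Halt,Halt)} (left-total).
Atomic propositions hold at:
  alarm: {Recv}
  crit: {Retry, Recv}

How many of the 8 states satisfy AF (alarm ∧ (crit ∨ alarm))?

Sat(crit ∨ alarm) = {Retry, Recv}
Sat(alarm ∧ (crit ∨ alarm)) = {Recv}
AF (alarm ∧ (crit ∨ alarm)): least fixpoint, start Z0 = {Recv}, add states with every successor in Z. Already a fixed point.
Sat(AF (alarm ∧ (crit ∨ alarm))) = {Recv}
|Sat(AF (alarm ∧ (crit ∨ alarm)))| = |{Recv}| = 1.

1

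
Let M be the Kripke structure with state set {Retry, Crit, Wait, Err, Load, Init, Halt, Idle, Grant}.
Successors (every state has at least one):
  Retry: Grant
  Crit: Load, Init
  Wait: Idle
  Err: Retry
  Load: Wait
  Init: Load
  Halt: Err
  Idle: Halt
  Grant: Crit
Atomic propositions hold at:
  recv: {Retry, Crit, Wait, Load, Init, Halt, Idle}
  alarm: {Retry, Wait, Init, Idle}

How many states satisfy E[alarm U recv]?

7

E[alarm U recv]: least fixpoint, start Z0 = Sat(recv) = {Retry, Crit, Wait, Load, Init, Halt, Idle}, add states in Sat(alarm) with some successor in Z. Already a fixed point.
Sat(E[alarm U recv]) = {Retry, Crit, Wait, Load, Init, Halt, Idle}
|Sat(E[alarm U recv])| = |{Retry, Crit, Wait, Load, Init, Halt, Idle}| = 7.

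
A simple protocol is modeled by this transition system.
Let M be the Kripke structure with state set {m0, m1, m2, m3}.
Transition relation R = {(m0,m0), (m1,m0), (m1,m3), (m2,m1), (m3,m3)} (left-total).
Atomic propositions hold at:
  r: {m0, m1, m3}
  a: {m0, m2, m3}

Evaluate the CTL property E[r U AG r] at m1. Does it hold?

AG r: greatest fixpoint, start Z0 = {m0, m1, m3}, keep only states in Sat with every successor in Z. Already a fixed point.
Sat(AG r) = {m0, m1, m3}
E[r U AG r]: least fixpoint, start Z0 = Sat(AG r) = {m0, m1, m3}, add states in Sat(r) with some successor in Z. Already a fixed point.
Sat(E[r U AG r]) = {m0, m1, m3}
m1 ∈ Sat(E[r U AG r]) = {m0, m1, m3}, so the formula holds at m1.

Yes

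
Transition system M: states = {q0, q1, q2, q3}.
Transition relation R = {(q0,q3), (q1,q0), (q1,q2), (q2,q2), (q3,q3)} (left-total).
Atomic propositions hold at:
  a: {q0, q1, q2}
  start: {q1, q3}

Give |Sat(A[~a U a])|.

Sat(~a) = {q3}
A[~a U a]: least fixpoint, start Z0 = Sat(a) = {q0, q1, q2}, add states in Sat(~a) with every successor in Z. Already a fixed point.
Sat(A[~a U a]) = {q0, q1, q2}
|Sat(A[~a U a])| = |{q0, q1, q2}| = 3.

3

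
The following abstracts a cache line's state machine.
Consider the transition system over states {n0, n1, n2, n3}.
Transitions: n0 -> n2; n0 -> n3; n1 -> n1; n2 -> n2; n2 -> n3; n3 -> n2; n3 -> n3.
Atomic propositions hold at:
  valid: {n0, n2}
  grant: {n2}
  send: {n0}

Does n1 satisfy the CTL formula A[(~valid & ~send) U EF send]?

Sat(~valid) = {n1, n3}
Sat(~send) = {n1, n2, n3}
Sat(~valid & ~send) = {n1, n3}
EF send: least fixpoint, start Z0 = {n0}, add states with some successor in Z. Already a fixed point.
Sat(EF send) = {n0}
A[(~valid & ~send) U EF send]: least fixpoint, start Z0 = Sat(EF send) = {n0}, add states in Sat(~valid & ~send) with every successor in Z. Already a fixed point.
Sat(A[(~valid & ~send) U EF send]) = {n0}
n1 ∉ Sat(A[(~valid & ~send) U EF send]) = {n0}, so the formula does not hold at n1.

No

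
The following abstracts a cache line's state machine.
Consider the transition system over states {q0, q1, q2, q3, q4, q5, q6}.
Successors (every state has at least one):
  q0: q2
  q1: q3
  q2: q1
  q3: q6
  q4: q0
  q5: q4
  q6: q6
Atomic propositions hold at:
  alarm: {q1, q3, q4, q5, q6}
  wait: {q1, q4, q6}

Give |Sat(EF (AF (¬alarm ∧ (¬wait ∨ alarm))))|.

Sat(¬alarm) = {q0, q2}
Sat(¬wait) = {q0, q2, q3, q5}
Sat(¬wait ∨ alarm) = {q0, q1, q2, q3, q4, q5, q6}
Sat(¬alarm ∧ (¬wait ∨ alarm)) = {q0, q2}
AF (¬alarm ∧ (¬wait ∨ alarm)): least fixpoint, start Z0 = {q0, q2}, add states with every successor in Z. Z1 = {q0, q2, q4}; Z2 = {q0, q2, q4, q5}; fixed.
Sat(AF (¬alarm ∧ (¬wait ∨ alarm))) = {q0, q2, q4, q5}
EF (AF (¬alarm ∧ (¬wait ∨ alarm))): least fixpoint, start Z0 = {q0, q2, q4, q5}, add states with some successor in Z. Already a fixed point.
Sat(EF (AF (¬alarm ∧ (¬wait ∨ alarm)))) = {q0, q2, q4, q5}
|Sat(EF (AF (¬alarm ∧ (¬wait ∨ alarm))))| = |{q0, q2, q4, q5}| = 4.

4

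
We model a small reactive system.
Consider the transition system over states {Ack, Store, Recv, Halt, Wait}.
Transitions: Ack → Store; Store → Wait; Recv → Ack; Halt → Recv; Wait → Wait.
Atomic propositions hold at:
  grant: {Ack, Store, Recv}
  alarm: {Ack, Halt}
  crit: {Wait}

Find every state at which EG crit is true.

{Wait}

EG crit: greatest fixpoint, start Z0 = {Wait}, keep only states in Sat with some successor in Z. Already a fixed point.
Sat(EG crit) = {Wait}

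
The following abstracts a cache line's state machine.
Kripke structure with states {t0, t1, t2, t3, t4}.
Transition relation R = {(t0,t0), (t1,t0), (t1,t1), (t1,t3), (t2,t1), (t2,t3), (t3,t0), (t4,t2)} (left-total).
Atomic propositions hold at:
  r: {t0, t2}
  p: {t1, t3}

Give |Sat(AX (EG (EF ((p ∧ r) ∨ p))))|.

Sat(p ∧ r) = ∅
Sat((p ∧ r) ∨ p) = {t1, t3}
EF ((p ∧ r) ∨ p): least fixpoint, start Z0 = {t1, t3}, add states with some successor in Z. Z1 = {t1, t2, t3}; Z2 = {t1, t2, t3, t4}; fixed.
Sat(EF ((p ∧ r) ∨ p)) = {t1, t2, t3, t4}
EG (EF ((p ∧ r) ∨ p)): greatest fixpoint, start Z0 = {t1, t2, t3, t4}, keep only states in Sat with some successor in Z. Z1 = {t1, t2, t4}; fixed.
Sat(EG (EF ((p ∧ r) ∨ p))) = {t1, t2, t4}
Sat(AX (EG (EF ((p ∧ r) ∨ p)))) = {s : every successor in {t1, t2, t4}} = {t4}
|Sat(AX (EG (EF ((p ∧ r) ∨ p))))| = |{t4}| = 1.

1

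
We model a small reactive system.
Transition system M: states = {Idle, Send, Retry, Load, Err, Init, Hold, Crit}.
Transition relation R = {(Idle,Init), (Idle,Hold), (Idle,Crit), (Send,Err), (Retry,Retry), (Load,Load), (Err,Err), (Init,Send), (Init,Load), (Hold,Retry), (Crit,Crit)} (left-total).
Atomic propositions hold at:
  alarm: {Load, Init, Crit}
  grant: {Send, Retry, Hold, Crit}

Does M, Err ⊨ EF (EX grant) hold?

Sat(EX grant) = {s : some successor in {Send, Retry, Hold, Crit}} = {Idle, Retry, Init, Hold, Crit}
EF (EX grant): least fixpoint, start Z0 = {Idle, Retry, Init, Hold, Crit}, add states with some successor in Z. Already a fixed point.
Sat(EF (EX grant)) = {Idle, Retry, Init, Hold, Crit}
Err ∉ Sat(EF (EX grant)) = {Idle, Retry, Init, Hold, Crit}, so the formula does not hold at Err.

No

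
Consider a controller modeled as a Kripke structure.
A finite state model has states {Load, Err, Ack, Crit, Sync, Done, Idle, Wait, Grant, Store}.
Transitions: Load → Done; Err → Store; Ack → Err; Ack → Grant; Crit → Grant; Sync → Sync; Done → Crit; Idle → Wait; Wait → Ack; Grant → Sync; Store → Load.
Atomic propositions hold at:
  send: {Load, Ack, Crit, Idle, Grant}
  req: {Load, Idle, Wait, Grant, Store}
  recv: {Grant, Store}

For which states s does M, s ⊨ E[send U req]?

E[send U req]: least fixpoint, start Z0 = Sat(req) = {Load, Idle, Wait, Grant, Store}, add states in Sat(send) with some successor in Z. Z1 = {Load, Ack, Crit, Idle, Wait, Grant, Store}; fixed.
Sat(E[send U req]) = {Load, Ack, Crit, Idle, Wait, Grant, Store}

{Load, Ack, Crit, Idle, Wait, Grant, Store}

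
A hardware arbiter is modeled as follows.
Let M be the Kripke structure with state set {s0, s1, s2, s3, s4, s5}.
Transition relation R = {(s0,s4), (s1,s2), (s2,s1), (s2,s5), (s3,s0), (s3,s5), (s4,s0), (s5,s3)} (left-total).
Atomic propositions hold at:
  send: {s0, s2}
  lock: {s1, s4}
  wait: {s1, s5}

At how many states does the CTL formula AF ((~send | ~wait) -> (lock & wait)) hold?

Sat(~send) = {s1, s3, s4, s5}
Sat(~wait) = {s0, s2, s3, s4}
Sat(~send | ~wait) = {s0, s1, s2, s3, s4, s5}
Sat(lock & wait) = {s1}
Sat((~send | ~wait) -> (lock & wait)) = {s1}
AF ((~send | ~wait) -> (lock & wait)): least fixpoint, start Z0 = {s1}, add states with every successor in Z. Already a fixed point.
Sat(AF ((~send | ~wait) -> (lock & wait))) = {s1}
|Sat(AF ((~send | ~wait) -> (lock & wait)))| = |{s1}| = 1.

1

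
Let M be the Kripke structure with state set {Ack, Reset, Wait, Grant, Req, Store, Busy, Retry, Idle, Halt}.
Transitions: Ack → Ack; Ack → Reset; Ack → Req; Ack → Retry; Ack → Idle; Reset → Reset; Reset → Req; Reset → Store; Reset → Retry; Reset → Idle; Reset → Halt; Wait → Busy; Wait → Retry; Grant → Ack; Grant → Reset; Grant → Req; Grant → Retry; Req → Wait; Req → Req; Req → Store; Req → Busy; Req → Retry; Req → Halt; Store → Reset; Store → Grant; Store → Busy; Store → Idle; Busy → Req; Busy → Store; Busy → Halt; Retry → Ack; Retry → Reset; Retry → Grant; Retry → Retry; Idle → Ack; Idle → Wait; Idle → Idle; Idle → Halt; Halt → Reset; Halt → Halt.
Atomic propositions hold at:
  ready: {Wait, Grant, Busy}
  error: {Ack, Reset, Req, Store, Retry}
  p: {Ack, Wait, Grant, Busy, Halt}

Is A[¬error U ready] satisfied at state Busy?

Yes

Sat(¬error) = {Wait, Grant, Busy, Idle, Halt}
A[¬error U ready]: least fixpoint, start Z0 = Sat(ready) = {Wait, Grant, Busy}, add states in Sat(¬error) with every successor in Z. Already a fixed point.
Sat(A[¬error U ready]) = {Wait, Grant, Busy}
Busy ∈ Sat(A[¬error U ready]) = {Wait, Grant, Busy}, so the formula holds at Busy.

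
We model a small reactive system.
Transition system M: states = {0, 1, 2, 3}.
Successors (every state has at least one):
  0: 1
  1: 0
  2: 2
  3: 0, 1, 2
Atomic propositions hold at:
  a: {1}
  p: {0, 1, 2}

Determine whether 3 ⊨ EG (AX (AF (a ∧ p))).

Sat(a ∧ p) = {1}
AF (a ∧ p): least fixpoint, start Z0 = {1}, add states with every successor in Z. Z1 = {0, 1}; fixed.
Sat(AF (a ∧ p)) = {0, 1}
Sat(AX (AF (a ∧ p))) = {s : every successor in {0, 1}} = {0, 1}
EG (AX (AF (a ∧ p))): greatest fixpoint, start Z0 = {0, 1}, keep only states in Sat with some successor in Z. Already a fixed point.
Sat(EG (AX (AF (a ∧ p)))) = {0, 1}
3 ∉ Sat(EG (AX (AF (a ∧ p)))) = {0, 1}, so the formula does not hold at 3.

No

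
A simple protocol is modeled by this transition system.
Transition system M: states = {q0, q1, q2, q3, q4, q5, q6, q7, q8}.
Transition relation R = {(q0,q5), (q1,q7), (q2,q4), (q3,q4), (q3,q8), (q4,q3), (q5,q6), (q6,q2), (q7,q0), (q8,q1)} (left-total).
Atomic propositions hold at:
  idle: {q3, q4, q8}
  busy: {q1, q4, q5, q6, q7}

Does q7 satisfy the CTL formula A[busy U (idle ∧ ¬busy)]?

No

Sat(¬busy) = {q0, q2, q3, q8}
Sat(idle ∧ ¬busy) = {q3, q8}
A[busy U (idle ∧ ¬busy)]: least fixpoint, start Z0 = Sat((idle ∧ ¬busy)) = {q3, q8}, add states in Sat(busy) with every successor in Z. Z1 = {q3, q4, q8}; fixed.
Sat(A[busy U (idle ∧ ¬busy)]) = {q3, q4, q8}
q7 ∉ Sat(A[busy U (idle ∧ ¬busy)]) = {q3, q4, q8}, so the formula does not hold at q7.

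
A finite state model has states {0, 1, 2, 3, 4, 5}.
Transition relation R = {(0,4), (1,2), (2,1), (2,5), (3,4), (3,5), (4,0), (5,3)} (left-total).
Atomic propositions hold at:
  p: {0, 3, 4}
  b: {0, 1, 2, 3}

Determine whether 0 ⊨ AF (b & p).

Sat(b & p) = {0, 3}
AF (b & p): least fixpoint, start Z0 = {0, 3}, add states with every successor in Z. Z1 = {0, 3, 4, 5}; fixed.
Sat(AF (b & p)) = {0, 3, 4, 5}
0 ∈ Sat(AF (b & p)) = {0, 3, 4, 5}, so the formula holds at 0.

Yes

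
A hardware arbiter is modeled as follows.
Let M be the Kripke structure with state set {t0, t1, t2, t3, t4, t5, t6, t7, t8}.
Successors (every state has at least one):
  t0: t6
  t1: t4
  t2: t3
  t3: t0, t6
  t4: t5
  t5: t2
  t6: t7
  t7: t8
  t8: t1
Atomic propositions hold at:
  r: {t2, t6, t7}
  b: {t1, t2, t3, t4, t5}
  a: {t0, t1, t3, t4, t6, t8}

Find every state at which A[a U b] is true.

A[a U b]: least fixpoint, start Z0 = Sat(b) = {t1, t2, t3, t4, t5}, add states in Sat(a) with every successor in Z. Z1 = {t1, t2, t3, t4, t5, t8}; fixed.
Sat(A[a U b]) = {t1, t2, t3, t4, t5, t8}

{t1, t2, t3, t4, t5, t8}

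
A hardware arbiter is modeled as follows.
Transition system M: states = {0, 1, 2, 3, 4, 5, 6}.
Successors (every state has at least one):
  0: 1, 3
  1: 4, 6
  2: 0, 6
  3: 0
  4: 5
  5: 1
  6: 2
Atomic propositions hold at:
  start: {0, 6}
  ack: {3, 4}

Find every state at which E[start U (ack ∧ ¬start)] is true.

Sat(¬start) = {1, 2, 3, 4, 5}
Sat(ack ∧ ¬start) = {3, 4}
E[start U (ack ∧ ¬start)]: least fixpoint, start Z0 = Sat((ack ∧ ¬start)) = {3, 4}, add states in Sat(start) with some successor in Z. Z1 = {0, 3, 4}; fixed.
Sat(E[start U (ack ∧ ¬start)]) = {0, 3, 4}

{0, 3, 4}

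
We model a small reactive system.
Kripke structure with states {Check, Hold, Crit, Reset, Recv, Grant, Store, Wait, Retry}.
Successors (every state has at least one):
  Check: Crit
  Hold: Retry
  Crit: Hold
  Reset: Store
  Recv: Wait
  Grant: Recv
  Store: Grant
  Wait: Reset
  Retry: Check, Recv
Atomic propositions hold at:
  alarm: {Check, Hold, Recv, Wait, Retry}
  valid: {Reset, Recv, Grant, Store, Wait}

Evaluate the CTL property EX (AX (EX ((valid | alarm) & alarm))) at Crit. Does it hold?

Yes

Sat(valid | alarm) = {Check, Hold, Reset, Recv, Grant, Store, Wait, Retry}
Sat((valid | alarm) & alarm) = {Check, Hold, Recv, Wait, Retry}
Sat(EX ((valid | alarm) & alarm)) = {s : some successor in {Check, Hold, Recv, Wait, Retry}} = {Hold, Crit, Recv, Grant, Retry}
Sat(AX (EX ((valid | alarm) & alarm))) = {s : every successor in {Hold, Crit, Recv, Grant, Retry}} = {Check, Hold, Crit, Grant, Store}
Sat(EX (AX (EX ((valid | alarm) & alarm)))) = {s : some successor in {Check, Hold, Crit, Grant, Store}} = {Check, Crit, Reset, Store, Retry}
Crit ∈ Sat(EX (AX (EX ((valid | alarm) & alarm)))) = {Check, Crit, Reset, Store, Retry}, so the formula holds at Crit.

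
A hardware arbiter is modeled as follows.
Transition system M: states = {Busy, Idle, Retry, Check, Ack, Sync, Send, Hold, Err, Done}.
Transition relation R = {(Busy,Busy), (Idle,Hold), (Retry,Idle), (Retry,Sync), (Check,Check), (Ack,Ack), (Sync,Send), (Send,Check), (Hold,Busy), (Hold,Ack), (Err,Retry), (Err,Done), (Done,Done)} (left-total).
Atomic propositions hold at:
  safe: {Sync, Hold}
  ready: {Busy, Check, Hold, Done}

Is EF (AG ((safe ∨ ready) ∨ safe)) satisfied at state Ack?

Sat(safe ∨ ready) = {Busy, Check, Sync, Hold, Done}
Sat((safe ∨ ready) ∨ safe) = {Busy, Check, Sync, Hold, Done}
AG ((safe ∨ ready) ∨ safe): greatest fixpoint, start Z0 = {Busy, Check, Sync, Hold, Done}, keep only states in Sat with every successor in Z. Z1 = {Busy, Check, Done}; fixed.
Sat(AG ((safe ∨ ready) ∨ safe)) = {Busy, Check, Done}
EF (AG ((safe ∨ ready) ∨ safe)): least fixpoint, start Z0 = {Busy, Check, Done}, add states with some successor in Z. Z1 = {Busy, Check, Send, Hold, Err, Done}; Z2 = {Busy, Idle, Check, Sync, Send, Hold, Err, Done}; Z3 = {Busy, Idle, Retry, Check, Sync, Send, Hold, Err, Done}; fixed.
Sat(EF (AG ((safe ∨ ready) ∨ safe))) = {Busy, Idle, Retry, Check, Sync, Send, Hold, Err, Done}
Ack ∉ Sat(EF (AG ((safe ∨ ready) ∨ safe))) = {Busy, Idle, Retry, Check, Sync, Send, Hold, Err, Done}, so the formula does not hold at Ack.

No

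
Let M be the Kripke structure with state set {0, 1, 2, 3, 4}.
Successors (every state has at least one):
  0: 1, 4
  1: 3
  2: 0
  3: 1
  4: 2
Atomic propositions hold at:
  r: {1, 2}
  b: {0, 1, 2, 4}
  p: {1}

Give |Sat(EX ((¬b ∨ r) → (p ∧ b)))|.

3

Sat(¬b) = {3}
Sat(¬b ∨ r) = {1, 2, 3}
Sat(p ∧ b) = {1}
Sat((¬b ∨ r) → (p ∧ b)) = {0, 1, 4}
Sat(EX ((¬b ∨ r) → (p ∧ b))) = {s : some successor in {0, 1, 4}} = {0, 2, 3}
|Sat(EX ((¬b ∨ r) → (p ∧ b)))| = |{0, 2, 3}| = 3.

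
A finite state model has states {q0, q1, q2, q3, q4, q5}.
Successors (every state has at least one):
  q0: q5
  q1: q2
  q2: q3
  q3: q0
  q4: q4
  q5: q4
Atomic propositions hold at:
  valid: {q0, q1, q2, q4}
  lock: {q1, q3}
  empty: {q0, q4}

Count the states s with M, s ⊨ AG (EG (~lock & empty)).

Sat(~lock) = {q0, q2, q4, q5}
Sat(~lock & empty) = {q0, q4}
EG (~lock & empty): greatest fixpoint, start Z0 = {q0, q4}, keep only states in Sat with some successor in Z. Z1 = {q4}; fixed.
Sat(EG (~lock & empty)) = {q4}
AG (EG (~lock & empty)): greatest fixpoint, start Z0 = {q4}, keep only states in Sat with every successor in Z. Already a fixed point.
Sat(AG (EG (~lock & empty))) = {q4}
|Sat(AG (EG (~lock & empty)))| = |{q4}| = 1.

1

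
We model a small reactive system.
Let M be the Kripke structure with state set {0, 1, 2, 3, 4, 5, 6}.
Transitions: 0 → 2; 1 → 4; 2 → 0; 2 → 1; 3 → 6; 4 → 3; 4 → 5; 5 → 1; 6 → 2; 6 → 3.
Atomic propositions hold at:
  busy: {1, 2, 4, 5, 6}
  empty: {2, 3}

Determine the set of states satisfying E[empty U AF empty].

AF empty: least fixpoint, start Z0 = {2, 3}, add states with every successor in Z. Z1 = {0, 2, 3, 6}; fixed.
Sat(AF empty) = {0, 2, 3, 6}
E[empty U AF empty]: least fixpoint, start Z0 = Sat(AF empty) = {0, 2, 3, 6}, add states in Sat(empty) with some successor in Z. Already a fixed point.
Sat(E[empty U AF empty]) = {0, 2, 3, 6}

{0, 2, 3, 6}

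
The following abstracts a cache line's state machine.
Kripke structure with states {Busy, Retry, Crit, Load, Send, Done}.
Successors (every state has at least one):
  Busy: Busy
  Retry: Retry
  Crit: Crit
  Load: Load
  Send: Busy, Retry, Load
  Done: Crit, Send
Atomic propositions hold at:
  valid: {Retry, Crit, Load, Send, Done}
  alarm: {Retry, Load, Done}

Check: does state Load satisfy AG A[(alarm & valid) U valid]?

Yes

Sat(alarm & valid) = {Retry, Load, Done}
A[(alarm & valid) U valid]: least fixpoint, start Z0 = Sat(valid) = {Retry, Crit, Load, Send, Done}, add states in Sat(alarm & valid) with every successor in Z. Already a fixed point.
Sat(A[(alarm & valid) U valid]) = {Retry, Crit, Load, Send, Done}
AG A[(alarm & valid) U valid]: greatest fixpoint, start Z0 = {Retry, Crit, Load, Send, Done}, keep only states in Sat with every successor in Z. Z1 = {Retry, Crit, Load, Done}; Z2 = {Retry, Crit, Load}; fixed.
Sat(AG A[(alarm & valid) U valid]) = {Retry, Crit, Load}
Load ∈ Sat(AG A[(alarm & valid) U valid]) = {Retry, Crit, Load}, so the formula holds at Load.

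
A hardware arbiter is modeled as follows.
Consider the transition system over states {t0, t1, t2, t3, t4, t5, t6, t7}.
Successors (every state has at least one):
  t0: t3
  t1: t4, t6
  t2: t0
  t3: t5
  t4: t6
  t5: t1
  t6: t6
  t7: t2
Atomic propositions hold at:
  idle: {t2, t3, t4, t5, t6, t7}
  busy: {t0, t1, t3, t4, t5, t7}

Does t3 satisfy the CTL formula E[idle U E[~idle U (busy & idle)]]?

Sat(~idle) = {t0, t1}
Sat(busy & idle) = {t3, t4, t5, t7}
E[~idle U (busy & idle)]: least fixpoint, start Z0 = Sat((busy & idle)) = {t3, t4, t5, t7}, add states in Sat(~idle) with some successor in Z. Z1 = {t0, t1, t3, t4, t5, t7}; fixed.
Sat(E[~idle U (busy & idle)]) = {t0, t1, t3, t4, t5, t7}
E[idle U E[~idle U (busy & idle)]]: least fixpoint, start Z0 = Sat(E[~idle U (busy & idle)]) = {t0, t1, t3, t4, t5, t7}, add states in Sat(idle) with some successor in Z. Z1 = {t0, t1, t2, t3, t4, t5, t7}; fixed.
Sat(E[idle U E[~idle U (busy & idle)]]) = {t0, t1, t2, t3, t4, t5, t7}
t3 ∈ Sat(E[idle U E[~idle U (busy & idle)]]) = {t0, t1, t2, t3, t4, t5, t7}, so the formula holds at t3.

Yes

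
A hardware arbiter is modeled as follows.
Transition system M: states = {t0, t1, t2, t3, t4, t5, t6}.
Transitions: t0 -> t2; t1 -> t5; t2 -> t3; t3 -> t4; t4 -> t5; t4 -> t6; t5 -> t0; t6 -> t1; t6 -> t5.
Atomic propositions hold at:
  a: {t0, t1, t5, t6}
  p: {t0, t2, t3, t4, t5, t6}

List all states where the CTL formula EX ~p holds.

Sat(~p) = {t1}
Sat(EX ~p) = {s : some successor in {t1}} = {t6}

{t6}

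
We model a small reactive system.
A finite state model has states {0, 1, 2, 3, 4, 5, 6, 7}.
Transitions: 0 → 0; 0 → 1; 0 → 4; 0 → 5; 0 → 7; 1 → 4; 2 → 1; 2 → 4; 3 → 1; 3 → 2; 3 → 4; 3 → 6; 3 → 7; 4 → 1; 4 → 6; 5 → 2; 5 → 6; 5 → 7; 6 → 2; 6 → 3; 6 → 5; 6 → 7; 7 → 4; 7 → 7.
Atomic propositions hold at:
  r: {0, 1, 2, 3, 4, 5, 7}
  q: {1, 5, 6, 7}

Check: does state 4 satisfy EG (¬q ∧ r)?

No

Sat(¬q) = {0, 2, 3, 4}
Sat(¬q ∧ r) = {0, 2, 3, 4}
EG (¬q ∧ r): greatest fixpoint, start Z0 = {0, 2, 3, 4}, keep only states in Sat with some successor in Z. Z1 = {0, 2, 3}; Z2 = {0, 3}; Z3 = {0}; fixed.
Sat(EG (¬q ∧ r)) = {0}
4 ∉ Sat(EG (¬q ∧ r)) = {0}, so the formula does not hold at 4.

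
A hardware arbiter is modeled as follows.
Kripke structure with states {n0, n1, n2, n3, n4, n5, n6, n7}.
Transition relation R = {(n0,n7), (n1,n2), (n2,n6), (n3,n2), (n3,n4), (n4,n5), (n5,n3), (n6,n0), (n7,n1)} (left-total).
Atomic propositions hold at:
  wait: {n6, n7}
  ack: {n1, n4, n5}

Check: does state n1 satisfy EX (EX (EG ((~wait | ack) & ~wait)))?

Sat(~wait) = {n0, n1, n2, n3, n4, n5}
Sat(~wait | ack) = {n0, n1, n2, n3, n4, n5}
Sat((~wait | ack) & ~wait) = {n0, n1, n2, n3, n4, n5}
EG ((~wait | ack) & ~wait): greatest fixpoint, start Z0 = {n0, n1, n2, n3, n4, n5}, keep only states in Sat with some successor in Z. Z1 = {n1, n3, n4, n5}; Z2 = {n3, n4, n5}; fixed.
Sat(EG ((~wait | ack) & ~wait)) = {n3, n4, n5}
Sat(EX (EG ((~wait | ack) & ~wait))) = {s : some successor in {n3, n4, n5}} = {n3, n4, n5}
Sat(EX (EX (EG ((~wait | ack) & ~wait)))) = {s : some successor in {n3, n4, n5}} = {n3, n4, n5}
n1 ∉ Sat(EX (EX (EG ((~wait | ack) & ~wait)))) = {n3, n4, n5}, so the formula does not hold at n1.

No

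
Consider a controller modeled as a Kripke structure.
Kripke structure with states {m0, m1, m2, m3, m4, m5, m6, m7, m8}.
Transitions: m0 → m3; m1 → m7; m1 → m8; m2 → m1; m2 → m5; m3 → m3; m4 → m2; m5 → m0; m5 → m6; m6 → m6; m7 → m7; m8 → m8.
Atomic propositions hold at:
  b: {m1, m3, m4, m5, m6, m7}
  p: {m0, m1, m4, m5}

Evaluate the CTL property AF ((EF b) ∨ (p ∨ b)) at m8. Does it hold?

No

EF b: least fixpoint, start Z0 = {m1, m3, m4, m5, m6, m7}, add states with some successor in Z. Z1 = {m0, m1, m2, m3, m4, m5, m6, m7}; fixed.
Sat(EF b) = {m0, m1, m2, m3, m4, m5, m6, m7}
Sat(p ∨ b) = {m0, m1, m3, m4, m5, m6, m7}
Sat((EF b) ∨ (p ∨ b)) = {m0, m1, m2, m3, m4, m5, m6, m7}
AF ((EF b) ∨ (p ∨ b)): least fixpoint, start Z0 = {m0, m1, m2, m3, m4, m5, m6, m7}, add states with every successor in Z. Already a fixed point.
Sat(AF ((EF b) ∨ (p ∨ b))) = {m0, m1, m2, m3, m4, m5, m6, m7}
m8 ∉ Sat(AF ((EF b) ∨ (p ∨ b))) = {m0, m1, m2, m3, m4, m5, m6, m7}, so the formula does not hold at m8.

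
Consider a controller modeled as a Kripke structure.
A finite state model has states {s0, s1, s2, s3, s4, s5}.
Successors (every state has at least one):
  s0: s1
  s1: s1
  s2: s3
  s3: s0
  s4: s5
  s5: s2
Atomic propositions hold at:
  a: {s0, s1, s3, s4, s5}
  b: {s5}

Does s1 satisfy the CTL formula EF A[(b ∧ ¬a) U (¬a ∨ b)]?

No

Sat(¬a) = {s2}
Sat(b ∧ ¬a) = ∅
Sat(¬a ∨ b) = {s2, s5}
A[(b ∧ ¬a) U (¬a ∨ b)]: least fixpoint, start Z0 = Sat((¬a ∨ b)) = {s2, s5}, add states in Sat(b ∧ ¬a) with every successor in Z. Already a fixed point.
Sat(A[(b ∧ ¬a) U (¬a ∨ b)]) = {s2, s5}
EF A[(b ∧ ¬a) U (¬a ∨ b)]: least fixpoint, start Z0 = {s2, s5}, add states with some successor in Z. Z1 = {s2, s4, s5}; fixed.
Sat(EF A[(b ∧ ¬a) U (¬a ∨ b)]) = {s2, s4, s5}
s1 ∉ Sat(EF A[(b ∧ ¬a) U (¬a ∨ b)]) = {s2, s4, s5}, so the formula does not hold at s1.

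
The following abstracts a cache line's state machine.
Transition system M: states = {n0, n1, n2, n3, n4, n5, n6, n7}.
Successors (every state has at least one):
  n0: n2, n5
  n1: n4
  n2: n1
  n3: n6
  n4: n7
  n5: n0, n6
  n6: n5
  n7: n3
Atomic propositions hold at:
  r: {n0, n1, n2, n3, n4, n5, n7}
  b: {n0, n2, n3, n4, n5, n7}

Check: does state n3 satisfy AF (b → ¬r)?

Yes

Sat(¬r) = {n6}
Sat(b → ¬r) = {n1, n6}
AF (b → ¬r): least fixpoint, start Z0 = {n1, n6}, add states with every successor in Z. Z1 = {n1, n2, n3, n6}; Z2 = {n1, n2, n3, n6, n7}; Z3 = {n1, n2, n3, n4, n6, n7}; fixed.
Sat(AF (b → ¬r)) = {n1, n2, n3, n4, n6, n7}
n3 ∈ Sat(AF (b → ¬r)) = {n1, n2, n3, n4, n6, n7}, so the formula holds at n3.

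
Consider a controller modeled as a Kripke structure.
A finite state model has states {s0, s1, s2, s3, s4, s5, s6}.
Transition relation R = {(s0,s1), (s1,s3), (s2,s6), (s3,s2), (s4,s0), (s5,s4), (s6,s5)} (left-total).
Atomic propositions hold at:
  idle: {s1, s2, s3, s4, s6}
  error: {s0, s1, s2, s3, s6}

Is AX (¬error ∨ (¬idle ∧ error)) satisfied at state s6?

Sat(¬error) = {s4, s5}
Sat(¬idle) = {s0, s5}
Sat(¬idle ∧ error) = {s0}
Sat(¬error ∨ (¬idle ∧ error)) = {s0, s4, s5}
Sat(AX (¬error ∨ (¬idle ∧ error))) = {s : every successor in {s0, s4, s5}} = {s4, s5, s6}
s6 ∈ Sat(AX (¬error ∨ (¬idle ∧ error))) = {s4, s5, s6}, so the formula holds at s6.

Yes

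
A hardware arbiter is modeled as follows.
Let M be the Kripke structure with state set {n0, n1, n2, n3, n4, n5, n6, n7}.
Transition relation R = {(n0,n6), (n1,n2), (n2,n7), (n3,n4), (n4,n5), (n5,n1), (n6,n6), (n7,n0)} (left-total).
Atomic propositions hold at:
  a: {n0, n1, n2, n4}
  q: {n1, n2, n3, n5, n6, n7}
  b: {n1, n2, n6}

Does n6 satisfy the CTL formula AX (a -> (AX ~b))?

Sat(~b) = {n0, n3, n4, n5, n7}
Sat(AX ~b) = {s : every successor in {n0, n3, n4, n5, n7}} = {n2, n3, n4, n7}
Sat(a -> (AX ~b)) = {n2, n3, n4, n5, n6, n7}
Sat(AX (a -> (AX ~b))) = {s : every successor in {n2, n3, n4, n5, n6, n7}} = {n0, n1, n2, n3, n4, n6}
n6 ∈ Sat(AX (a -> (AX ~b))) = {n0, n1, n2, n3, n4, n6}, so the formula holds at n6.

Yes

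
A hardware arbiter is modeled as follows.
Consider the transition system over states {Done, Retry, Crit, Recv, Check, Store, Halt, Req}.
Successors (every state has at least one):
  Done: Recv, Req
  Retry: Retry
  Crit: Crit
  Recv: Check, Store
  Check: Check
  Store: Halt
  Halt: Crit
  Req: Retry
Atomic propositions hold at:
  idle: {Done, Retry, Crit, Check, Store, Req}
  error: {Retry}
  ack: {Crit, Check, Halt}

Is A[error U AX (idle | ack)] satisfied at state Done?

Sat(idle | ack) = {Done, Retry, Crit, Check, Store, Halt, Req}
Sat(AX (idle | ack)) = {s : every successor in {Done, Retry, Crit, Check, Store, Halt, Req}} = {Retry, Crit, Recv, Check, Store, Halt, Req}
A[error U AX (idle | ack)]: least fixpoint, start Z0 = Sat(AX (idle | ack)) = {Retry, Crit, Recv, Check, Store, Halt, Req}, add states in Sat(error) with every successor in Z. Already a fixed point.
Sat(A[error U AX (idle | ack)]) = {Retry, Crit, Recv, Check, Store, Halt, Req}
Done ∉ Sat(A[error U AX (idle | ack)]) = {Retry, Crit, Recv, Check, Store, Halt, Req}, so the formula does not hold at Done.

No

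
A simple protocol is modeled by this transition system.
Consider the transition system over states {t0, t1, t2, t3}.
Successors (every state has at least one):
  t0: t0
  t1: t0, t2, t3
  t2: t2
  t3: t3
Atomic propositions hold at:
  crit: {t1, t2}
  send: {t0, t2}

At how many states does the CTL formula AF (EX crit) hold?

Sat(EX crit) = {s : some successor in {t1, t2}} = {t1, t2}
AF (EX crit): least fixpoint, start Z0 = {t1, t2}, add states with every successor in Z. Already a fixed point.
Sat(AF (EX crit)) = {t1, t2}
|Sat(AF (EX crit))| = |{t1, t2}| = 2.

2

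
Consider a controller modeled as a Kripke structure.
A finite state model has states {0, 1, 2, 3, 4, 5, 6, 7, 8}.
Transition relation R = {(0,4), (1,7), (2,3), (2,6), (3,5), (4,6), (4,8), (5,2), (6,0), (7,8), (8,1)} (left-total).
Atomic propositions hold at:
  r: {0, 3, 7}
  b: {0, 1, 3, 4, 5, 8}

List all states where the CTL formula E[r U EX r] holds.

{1, 2, 6}

Sat(EX r) = {s : some successor in {0, 3, 7}} = {1, 2, 6}
E[r U EX r]: least fixpoint, start Z0 = Sat(EX r) = {1, 2, 6}, add states in Sat(r) with some successor in Z. Already a fixed point.
Sat(E[r U EX r]) = {1, 2, 6}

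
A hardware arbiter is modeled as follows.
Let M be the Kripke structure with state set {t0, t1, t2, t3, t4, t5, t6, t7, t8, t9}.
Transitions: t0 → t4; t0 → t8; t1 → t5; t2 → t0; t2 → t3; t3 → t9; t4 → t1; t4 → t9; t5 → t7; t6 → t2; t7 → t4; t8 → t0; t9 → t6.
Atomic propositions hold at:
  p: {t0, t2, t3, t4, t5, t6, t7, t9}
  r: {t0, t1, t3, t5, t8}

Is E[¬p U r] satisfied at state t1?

Yes

Sat(¬p) = {t1, t8}
E[¬p U r]: least fixpoint, start Z0 = Sat(r) = {t0, t1, t3, t5, t8}, add states in Sat(¬p) with some successor in Z. Already a fixed point.
Sat(E[¬p U r]) = {t0, t1, t3, t5, t8}
t1 ∈ Sat(E[¬p U r]) = {t0, t1, t3, t5, t8}, so the formula holds at t1.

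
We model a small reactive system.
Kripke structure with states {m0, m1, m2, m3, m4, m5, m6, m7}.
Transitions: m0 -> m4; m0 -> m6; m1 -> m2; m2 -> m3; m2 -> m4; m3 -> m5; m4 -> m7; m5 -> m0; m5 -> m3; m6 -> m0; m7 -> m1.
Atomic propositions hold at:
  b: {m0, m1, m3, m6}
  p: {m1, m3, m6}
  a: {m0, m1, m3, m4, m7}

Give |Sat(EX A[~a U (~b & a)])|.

Sat(~a) = {m2, m5, m6}
Sat(~b) = {m2, m4, m5, m7}
Sat(~b & a) = {m4, m7}
A[~a U (~b & a)]: least fixpoint, start Z0 = Sat((~b & a)) = {m4, m7}, add states in Sat(~a) with every successor in Z. Already a fixed point.
Sat(A[~a U (~b & a)]) = {m4, m7}
Sat(EX A[~a U (~b & a)]) = {s : some successor in {m4, m7}} = {m0, m2, m4}
|Sat(EX A[~a U (~b & a)])| = |{m0, m2, m4}| = 3.

3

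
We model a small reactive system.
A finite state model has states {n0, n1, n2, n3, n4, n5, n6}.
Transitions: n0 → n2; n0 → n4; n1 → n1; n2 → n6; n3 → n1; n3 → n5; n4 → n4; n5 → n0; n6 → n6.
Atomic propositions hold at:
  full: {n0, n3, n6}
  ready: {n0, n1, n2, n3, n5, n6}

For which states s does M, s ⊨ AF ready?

AF ready: least fixpoint, start Z0 = {n0, n1, n2, n3, n5, n6}, add states with every successor in Z. Already a fixed point.
Sat(AF ready) = {n0, n1, n2, n3, n5, n6}

{n0, n1, n2, n3, n5, n6}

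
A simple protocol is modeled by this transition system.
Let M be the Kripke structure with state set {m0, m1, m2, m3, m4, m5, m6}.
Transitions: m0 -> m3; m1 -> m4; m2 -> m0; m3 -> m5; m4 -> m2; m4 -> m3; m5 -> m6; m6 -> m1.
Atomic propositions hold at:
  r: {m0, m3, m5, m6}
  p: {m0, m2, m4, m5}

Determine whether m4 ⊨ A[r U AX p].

No

Sat(AX p) = {s : every successor in {m0, m2, m4, m5}} = {m1, m2, m3}
A[r U AX p]: least fixpoint, start Z0 = Sat(AX p) = {m1, m2, m3}, add states in Sat(r) with every successor in Z. Z1 = {m0, m1, m2, m3, m6}; Z2 = {m0, m1, m2, m3, m5, m6}; fixed.
Sat(A[r U AX p]) = {m0, m1, m2, m3, m5, m6}
m4 ∉ Sat(A[r U AX p]) = {m0, m1, m2, m3, m5, m6}, so the formula does not hold at m4.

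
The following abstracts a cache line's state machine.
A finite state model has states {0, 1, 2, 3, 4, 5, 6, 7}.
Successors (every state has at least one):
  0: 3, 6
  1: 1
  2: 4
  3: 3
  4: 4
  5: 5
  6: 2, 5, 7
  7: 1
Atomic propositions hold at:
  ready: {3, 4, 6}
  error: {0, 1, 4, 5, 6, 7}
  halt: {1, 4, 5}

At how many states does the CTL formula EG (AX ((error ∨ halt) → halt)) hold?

Sat(error ∨ halt) = {0, 1, 4, 5, 6, 7}
Sat((error ∨ halt) → halt) = {1, 2, 3, 4, 5}
Sat(AX ((error ∨ halt) → halt)) = {s : every successor in {1, 2, 3, 4, 5}} = {1, 2, 3, 4, 5, 7}
EG (AX ((error ∨ halt) → halt)): greatest fixpoint, start Z0 = {1, 2, 3, 4, 5, 7}, keep only states in Sat with some successor in Z. Already a fixed point.
Sat(EG (AX ((error ∨ halt) → halt))) = {1, 2, 3, 4, 5, 7}
|Sat(EG (AX ((error ∨ halt) → halt)))| = |{1, 2, 3, 4, 5, 7}| = 6.

6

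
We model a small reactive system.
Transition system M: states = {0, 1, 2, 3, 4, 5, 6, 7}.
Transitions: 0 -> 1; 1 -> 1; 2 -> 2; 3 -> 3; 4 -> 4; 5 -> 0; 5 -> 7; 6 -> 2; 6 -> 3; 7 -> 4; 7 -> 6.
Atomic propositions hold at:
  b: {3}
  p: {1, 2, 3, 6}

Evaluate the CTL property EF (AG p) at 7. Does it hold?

AG p: greatest fixpoint, start Z0 = {1, 2, 3, 6}, keep only states in Sat with every successor in Z. Already a fixed point.
Sat(AG p) = {1, 2, 3, 6}
EF (AG p): least fixpoint, start Z0 = {1, 2, 3, 6}, add states with some successor in Z. Z1 = {0, 1, 2, 3, 6, 7}; Z2 = {0, 1, 2, 3, 5, 6, 7}; fixed.
Sat(EF (AG p)) = {0, 1, 2, 3, 5, 6, 7}
7 ∈ Sat(EF (AG p)) = {0, 1, 2, 3, 5, 6, 7}, so the formula holds at 7.

Yes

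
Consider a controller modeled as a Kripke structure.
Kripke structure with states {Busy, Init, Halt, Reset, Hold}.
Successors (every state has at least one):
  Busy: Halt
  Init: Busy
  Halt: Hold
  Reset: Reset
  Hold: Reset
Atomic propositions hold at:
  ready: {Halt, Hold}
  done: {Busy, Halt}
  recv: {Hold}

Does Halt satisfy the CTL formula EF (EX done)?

No

Sat(EX done) = {s : some successor in {Busy, Halt}} = {Busy, Init}
EF (EX done): least fixpoint, start Z0 = {Busy, Init}, add states with some successor in Z. Already a fixed point.
Sat(EF (EX done)) = {Busy, Init}
Halt ∉ Sat(EF (EX done)) = {Busy, Init}, so the formula does not hold at Halt.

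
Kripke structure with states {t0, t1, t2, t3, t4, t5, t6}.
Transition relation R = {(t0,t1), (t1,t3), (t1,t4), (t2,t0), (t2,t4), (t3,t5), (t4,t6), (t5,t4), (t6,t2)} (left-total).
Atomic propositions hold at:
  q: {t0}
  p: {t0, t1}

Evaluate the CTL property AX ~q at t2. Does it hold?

Sat(~q) = {t1, t2, t3, t4, t5, t6}
Sat(AX ~q) = {s : every successor in {t1, t2, t3, t4, t5, t6}} = {t0, t1, t3, t4, t5, t6}
t2 ∉ Sat(AX ~q) = {t0, t1, t3, t4, t5, t6}, so the formula does not hold at t2.

No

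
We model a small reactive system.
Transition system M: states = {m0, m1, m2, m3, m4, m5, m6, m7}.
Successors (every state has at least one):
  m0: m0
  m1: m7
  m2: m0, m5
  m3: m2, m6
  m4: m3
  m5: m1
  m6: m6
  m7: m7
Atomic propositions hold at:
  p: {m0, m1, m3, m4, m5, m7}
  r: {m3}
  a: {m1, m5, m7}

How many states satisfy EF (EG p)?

7

EG p: greatest fixpoint, start Z0 = {m0, m1, m3, m4, m5, m7}, keep only states in Sat with some successor in Z. Z1 = {m0, m1, m4, m5, m7}; Z2 = {m0, m1, m5, m7}; fixed.
Sat(EG p) = {m0, m1, m5, m7}
EF (EG p): least fixpoint, start Z0 = {m0, m1, m5, m7}, add states with some successor in Z. Z1 = {m0, m1, m2, m5, m7}; Z2 = {m0, m1, m2, m3, m5, m7}; Z3 = {m0, m1, m2, m3, m4, m5, m7}; fixed.
Sat(EF (EG p)) = {m0, m1, m2, m3, m4, m5, m7}
|Sat(EF (EG p))| = |{m0, m1, m2, m3, m4, m5, m7}| = 7.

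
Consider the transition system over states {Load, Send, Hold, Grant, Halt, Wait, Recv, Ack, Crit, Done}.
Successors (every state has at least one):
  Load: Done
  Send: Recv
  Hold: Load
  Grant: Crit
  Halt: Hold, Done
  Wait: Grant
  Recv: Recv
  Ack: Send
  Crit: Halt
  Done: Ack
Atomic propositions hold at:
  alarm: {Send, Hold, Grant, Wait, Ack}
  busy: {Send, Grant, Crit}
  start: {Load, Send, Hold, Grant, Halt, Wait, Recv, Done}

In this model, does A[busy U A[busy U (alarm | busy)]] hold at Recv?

Sat(alarm | busy) = {Send, Hold, Grant, Wait, Ack, Crit}
A[busy U (alarm | busy)]: least fixpoint, start Z0 = Sat((alarm | busy)) = {Send, Hold, Grant, Wait, Ack, Crit}, add states in Sat(busy) with every successor in Z. Already a fixed point.
Sat(A[busy U (alarm | busy)]) = {Send, Hold, Grant, Wait, Ack, Crit}
A[busy U A[busy U (alarm | busy)]]: least fixpoint, start Z0 = Sat(A[busy U (alarm | busy)]) = {Send, Hold, Grant, Wait, Ack, Crit}, add states in Sat(busy) with every successor in Z. Already a fixed point.
Sat(A[busy U A[busy U (alarm | busy)]]) = {Send, Hold, Grant, Wait, Ack, Crit}
Recv ∉ Sat(A[busy U A[busy U (alarm | busy)]]) = {Send, Hold, Grant, Wait, Ack, Crit}, so the formula does not hold at Recv.

No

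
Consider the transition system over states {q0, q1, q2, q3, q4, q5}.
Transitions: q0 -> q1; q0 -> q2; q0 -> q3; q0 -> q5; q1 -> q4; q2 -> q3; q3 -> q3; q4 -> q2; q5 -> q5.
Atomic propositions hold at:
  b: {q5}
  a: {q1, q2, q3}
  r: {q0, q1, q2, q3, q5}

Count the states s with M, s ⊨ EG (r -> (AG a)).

AG a: greatest fixpoint, start Z0 = {q1, q2, q3}, keep only states in Sat with every successor in Z. Z1 = {q2, q3}; fixed.
Sat(AG a) = {q2, q3}
Sat(r -> (AG a)) = {q2, q3, q4}
EG (r -> (AG a)): greatest fixpoint, start Z0 = {q2, q3, q4}, keep only states in Sat with some successor in Z. Already a fixed point.
Sat(EG (r -> (AG a))) = {q2, q3, q4}
|Sat(EG (r -> (AG a)))| = |{q2, q3, q4}| = 3.

3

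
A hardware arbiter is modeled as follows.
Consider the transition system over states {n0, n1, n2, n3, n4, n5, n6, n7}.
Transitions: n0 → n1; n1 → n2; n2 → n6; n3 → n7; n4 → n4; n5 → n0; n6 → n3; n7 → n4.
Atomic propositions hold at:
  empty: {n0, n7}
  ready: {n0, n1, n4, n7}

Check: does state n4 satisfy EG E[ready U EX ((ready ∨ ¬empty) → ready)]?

Yes

Sat(¬empty) = {n1, n2, n3, n4, n5, n6}
Sat(ready ∨ ¬empty) = {n0, n1, n2, n3, n4, n5, n6, n7}
Sat((ready ∨ ¬empty) → ready) = {n0, n1, n4, n7}
Sat(EX ((ready ∨ ¬empty) → ready)) = {s : some successor in {n0, n1, n4, n7}} = {n0, n3, n4, n5, n7}
E[ready U EX ((ready ∨ ¬empty) → ready)]: least fixpoint, start Z0 = Sat(EX ((ready ∨ ¬empty) → ready)) = {n0, n3, n4, n5, n7}, add states in Sat(ready) with some successor in Z. Already a fixed point.
Sat(E[ready U EX ((ready ∨ ¬empty) → ready)]) = {n0, n3, n4, n5, n7}
EG E[ready U EX ((ready ∨ ¬empty) → ready)]: greatest fixpoint, start Z0 = {n0, n3, n4, n5, n7}, keep only states in Sat with some successor in Z. Z1 = {n3, n4, n5, n7}; Z2 = {n3, n4, n7}; fixed.
Sat(EG E[ready U EX ((ready ∨ ¬empty) → ready)]) = {n3, n4, n7}
n4 ∈ Sat(EG E[ready U EX ((ready ∨ ¬empty) → ready)]) = {n3, n4, n7}, so the formula holds at n4.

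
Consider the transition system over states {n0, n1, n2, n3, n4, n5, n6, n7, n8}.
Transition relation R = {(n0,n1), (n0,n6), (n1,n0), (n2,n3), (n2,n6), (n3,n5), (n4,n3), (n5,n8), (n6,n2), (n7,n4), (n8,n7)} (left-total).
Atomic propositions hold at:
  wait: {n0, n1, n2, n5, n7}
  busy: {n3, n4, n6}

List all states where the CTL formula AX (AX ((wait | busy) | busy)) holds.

{n0, n1, n2, n4, n5, n6, n7, n8}

Sat(wait | busy) = {n0, n1, n2, n3, n4, n5, n6, n7}
Sat((wait | busy) | busy) = {n0, n1, n2, n3, n4, n5, n6, n7}
Sat(AX ((wait | busy) | busy)) = {s : every successor in {n0, n1, n2, n3, n4, n5, n6, n7}} = {n0, n1, n2, n3, n4, n6, n7, n8}
Sat(AX (AX ((wait | busy) | busy))) = {s : every successor in {n0, n1, n2, n3, n4, n6, n7, n8}} = {n0, n1, n2, n4, n5, n6, n7, n8}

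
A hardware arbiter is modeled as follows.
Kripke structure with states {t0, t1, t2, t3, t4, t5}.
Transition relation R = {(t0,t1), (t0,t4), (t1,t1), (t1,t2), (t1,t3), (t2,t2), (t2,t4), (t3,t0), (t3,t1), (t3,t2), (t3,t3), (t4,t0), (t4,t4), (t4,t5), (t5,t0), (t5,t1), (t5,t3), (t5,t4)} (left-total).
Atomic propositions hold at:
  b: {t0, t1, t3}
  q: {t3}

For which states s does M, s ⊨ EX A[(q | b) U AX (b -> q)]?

{t1, t2, t3}

Sat(q | b) = {t0, t1, t3}
Sat(b -> q) = {t2, t3, t4, t5}
Sat(AX (b -> q)) = {s : every successor in {t2, t3, t4, t5}} = {t2}
A[(q | b) U AX (b -> q)]: least fixpoint, start Z0 = Sat(AX (b -> q)) = {t2}, add states in Sat(q | b) with every successor in Z. Already a fixed point.
Sat(A[(q | b) U AX (b -> q)]) = {t2}
Sat(EX A[(q | b) U AX (b -> q)]) = {s : some successor in {t2}} = {t1, t2, t3}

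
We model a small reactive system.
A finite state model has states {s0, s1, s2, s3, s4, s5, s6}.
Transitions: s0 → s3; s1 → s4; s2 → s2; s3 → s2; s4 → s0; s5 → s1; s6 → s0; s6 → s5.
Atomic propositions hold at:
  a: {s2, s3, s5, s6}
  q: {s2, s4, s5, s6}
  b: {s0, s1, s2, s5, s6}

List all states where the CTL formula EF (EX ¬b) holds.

Sat(¬b) = {s3, s4}
Sat(EX ¬b) = {s : some successor in {s3, s4}} = {s0, s1}
EF (EX ¬b): least fixpoint, start Z0 = {s0, s1}, add states with some successor in Z. Z1 = {s0, s1, s4, s5, s6}; fixed.
Sat(EF (EX ¬b)) = {s0, s1, s4, s5, s6}

{s0, s1, s4, s5, s6}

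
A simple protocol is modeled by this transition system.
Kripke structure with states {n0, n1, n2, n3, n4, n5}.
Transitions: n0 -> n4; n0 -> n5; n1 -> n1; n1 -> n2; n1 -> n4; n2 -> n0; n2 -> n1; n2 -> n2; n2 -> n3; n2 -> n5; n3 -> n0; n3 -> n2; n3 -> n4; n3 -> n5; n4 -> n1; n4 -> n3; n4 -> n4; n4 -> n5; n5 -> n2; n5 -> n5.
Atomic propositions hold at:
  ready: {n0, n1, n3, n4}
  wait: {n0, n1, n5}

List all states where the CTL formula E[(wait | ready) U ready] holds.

{n0, n1, n3, n4}

Sat(wait | ready) = {n0, n1, n3, n4, n5}
E[(wait | ready) U ready]: least fixpoint, start Z0 = Sat(ready) = {n0, n1, n3, n4}, add states in Sat(wait | ready) with some successor in Z. Already a fixed point.
Sat(E[(wait | ready) U ready]) = {n0, n1, n3, n4}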